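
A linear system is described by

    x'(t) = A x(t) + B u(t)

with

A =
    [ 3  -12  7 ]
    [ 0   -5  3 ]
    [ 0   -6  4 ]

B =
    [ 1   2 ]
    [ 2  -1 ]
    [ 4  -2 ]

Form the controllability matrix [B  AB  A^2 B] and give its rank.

AB = [[7, 4], [2, -1], [4, -2]]
A^2B = [[25, 10], [2, -1], [4, -2]]
Controllability matrix C = [B  AB  A^2B] = [[1, 2, 7, 4, 25, 10], [2, -1, 2, -1, 2, -1], [4, -2, 4, -2, 4, -2]]
The rows r1, r2, r3 of C are linearly dependent: -2·r2 + r3 = 0 (check each entry), so rank(C) ≤ 2.
The 2×2 minor from rows 1, 2, columns 1, 2 is 1·(-1) - 2·2 = -1 - 4 = -5 ≠ 0, so rank(C) = 2.
rank(C) = 2 < n = 3, so the pair (A, B) is not completely controllable.

2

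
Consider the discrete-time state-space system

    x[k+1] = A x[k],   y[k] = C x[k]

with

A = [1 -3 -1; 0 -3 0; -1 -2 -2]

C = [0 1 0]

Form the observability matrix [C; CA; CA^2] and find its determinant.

0

CA = [[0, -3, 0]]
CA^2 = [[0, 9, 0]]
Observability matrix O = [C; CA; CA^2] = [[0, 1, 0], [0, -3, 0], [0, 9, 0]]
Expanding along the first row, det(O) = 0·((-3)·0 - 0·9) - 1·(0·0 - 0·0) + 0·(0·9 - (-3)·0) = 0·0 - 1·0 + 0·0 = 0
Since det(O) = 0, rank(O) < 3 and the system is not completely observable.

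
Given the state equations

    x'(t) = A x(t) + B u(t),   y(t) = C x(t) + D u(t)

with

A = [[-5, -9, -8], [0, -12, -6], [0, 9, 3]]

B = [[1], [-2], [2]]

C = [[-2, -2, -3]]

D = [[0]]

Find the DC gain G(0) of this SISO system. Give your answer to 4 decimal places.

G(0) = C(-A)^{-1}B + D = -C A^{-1} B + D.
det A = -90, so A^{-1} = (1/-90)·adj(A) = [[-1/5, 1/2, 7/15], [0, 1/6, 1/3], [0, -1/2, -2/3]]
A^{-1} B = [-4/15, 1/3, -1/3]^T
C A^{-1} B = 13/15
G(0) = D - C A^{-1} B = 0 - (13/15) = -13/15 ≈ -0.8667

-0.8667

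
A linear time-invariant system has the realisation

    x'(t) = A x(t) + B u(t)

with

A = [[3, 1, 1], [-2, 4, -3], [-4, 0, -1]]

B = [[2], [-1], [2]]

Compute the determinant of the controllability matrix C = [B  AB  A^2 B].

-1096

AB = [[7], [-14], [-10]]
A^2B = [[-3], [-40], [-18]]
Controllability matrix C = [B  AB  A^2B] = [[2, 7, -3], [-1, -14, -40], [2, -10, -18]]
Expanding along the first row, det(C) = 2·((-14)·(-18) - (-40)·(-10)) - 7·((-1)·(-18) - (-40)·2) + (-3)·((-1)·(-10) - (-14)·2) = 2·(-148) - 7·98 + (-3)·38 = -1096
Since det(C) ≠ 0, rank(C) = 3 and the system is completely controllable.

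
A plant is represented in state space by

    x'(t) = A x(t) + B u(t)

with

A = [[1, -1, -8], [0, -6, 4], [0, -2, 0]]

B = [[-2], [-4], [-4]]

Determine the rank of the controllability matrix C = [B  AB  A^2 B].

2

AB = [[34], [8], [8]]
A^2B = [[-38], [-16], [-16]]
Controllability matrix C = [B  AB  A^2B] = [[-2, 34, -38], [-4, 8, -16], [-4, 8, -16]]
The rows r1, r2, r3 of C are linearly dependent: -r2 + r3 = 0 (check each entry), so rank(C) ≤ 2.
The 2×2 minor from rows 1, 2, columns 1, 2 is (-2)·8 - 34·(-4) = -16 - (-136) = 120 ≠ 0, so rank(C) = 2.
rank(C) = 2 < n = 3, so the pair (A, B) is not completely controllable.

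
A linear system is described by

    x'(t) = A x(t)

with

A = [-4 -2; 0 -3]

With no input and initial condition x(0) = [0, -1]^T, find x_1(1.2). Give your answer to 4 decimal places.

0.0382

det(sI - A) = s^2 - (tr A)s + det A, with tr A = (-4) + (-3) = -7 and det A = (-4)·(-3) - (-2)·0 = 12 - 0 = 12.
So p(s) = det(sI - A) = s^2 + 7s + 12.
Factor s^2 + 7s + 12: two numbers with sum -7 and product 12 are -3 and -4, so s^2 + 7s + 12 = (s + 3)(s + 4).
Hence p(s) = (s + 3) (s + 4), with roots -4, -3.
The eigenvalues -4, -3 are distinct and real, so A is diagonalisable and x(t) = e^{At} x(0) = V diag(e^{λ_i t}) V^{-1} x(0), where the columns of V are the eigenvectors.
λ = -4: A - (-4)I = [[0, -2], [0, 1]]. Row 1 gives 0·v1 + (-2)·v2 = 0, so take v_1 = [1, 0]^T.
λ = -3: A - (-3)I = [[-1, -2], [0, 0]]. Row 1 gives (-1)·v1 + (-2)·v2 = 0, so take v_2 = [-2, 1]^T.
V = [v_1 v_2] = [[1, -2], [0, 1]] has det V = 1, so V^{-1} = adj(V)/det V = [[1, 2], [0, 1]].
Modal coordinates z(0) = V^{-1} x(0): 1·0 + 2·(-1) = -2; 0·0 + 1·(-1) = -1; so z(0) = [-2, -1]^T.
x_1(t) = Σ_i (v_i)_1 · z_i(0) · e^{λ_i t} (row 1 of V times the modal terms).
x_1(1.2) = 1·(-2)·e^{-4·1.2} + (-2)·(-1)·e^{-3·1.2} = (-2)·0.008230 + 2·0.027324 = 0.0382.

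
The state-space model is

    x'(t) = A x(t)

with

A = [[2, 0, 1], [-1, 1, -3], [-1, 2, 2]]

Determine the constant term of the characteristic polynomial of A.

Expand det(sI - A) for the 3×3 matrix.
p(s) = s^3 - 5s^2 + 15s - 15.
(Check: constant term = det(-A) = (-1)^3 det A = -15; coefficient of s^2 = -tr A = -5.)
The constant term is -15.

-15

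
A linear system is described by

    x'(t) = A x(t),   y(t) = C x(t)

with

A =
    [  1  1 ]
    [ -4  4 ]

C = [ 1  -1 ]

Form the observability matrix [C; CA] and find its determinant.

2

CA = [[5, -3]]
Observability matrix O = [C; CA] = [[1, -1], [5, -3]]
det(O) = 1·(-3) - (-1)·5 = -3 - (-5) = 2
Since det(O) ≠ 0, rank(O) = 2 and the system is completely observable.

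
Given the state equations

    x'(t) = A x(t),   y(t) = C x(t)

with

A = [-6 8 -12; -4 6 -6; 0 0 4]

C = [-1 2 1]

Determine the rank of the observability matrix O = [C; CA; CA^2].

2

CA = [[-2, 4, 4]]
CA^2 = [[-4, 8, 16]]
Observability matrix O = [C; CA; CA^2] = [[-1, 2, 1], [-2, 4, 4], [-4, 8, 16]]
The columns c1, c2, c3 of O are linearly dependent: 2·c1 + c2 = 0 (check each entry), so rank(O) ≤ 2.
The 2×2 minor from rows 1, 2, columns 1, 3 is (-1)·4 - 1·(-2) = -4 - (-2) = -2 ≠ 0, so rank(O) = 2.
rank(O) = 2 < n = 3, so the pair (A, C) is not completely observable.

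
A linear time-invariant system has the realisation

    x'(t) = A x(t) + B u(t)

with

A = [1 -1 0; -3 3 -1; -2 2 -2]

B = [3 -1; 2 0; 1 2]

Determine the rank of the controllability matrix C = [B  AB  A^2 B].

3

AB = [[1, -1], [-4, 1], [-4, -2]]
A^2B = [[5, -2], [-11, 8], [-2, 8]]
Controllability matrix C = [B  AB  A^2B] = [[3, -1, 1, -1, 5, -2], [2, 0, -4, 1, -11, 8], [1, 2, -4, -2, -2, 8]]
Take the 3×3 submatrix of C formed by columns 1, 2, 3: [[3, -1, 1], [2, 0, -4], [1, 2, -4]]. Its determinant is 3·(0·(-4) - (-4)·2) - (-1)·(2·(-4) - (-4)·1) + 1·(2·2 - 0·1) = 3·8 - (-1)·(-4) + 1·4 = 24 ≠ 0.
So rank(C) ≥ 3; since C has 3 rows, rank(C) = 3.
rank(C) = 3 = n, so the pair (A, B) is completely controllable.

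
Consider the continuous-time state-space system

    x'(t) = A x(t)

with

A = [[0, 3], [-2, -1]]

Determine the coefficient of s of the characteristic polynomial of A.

1

For a 2×2 matrix, det(sI - A) = s^2 - (tr A)s + det A.
tr A = -1, det A = 6.
So p(s) = s^2 + s + 6.
The coefficient of s is 1.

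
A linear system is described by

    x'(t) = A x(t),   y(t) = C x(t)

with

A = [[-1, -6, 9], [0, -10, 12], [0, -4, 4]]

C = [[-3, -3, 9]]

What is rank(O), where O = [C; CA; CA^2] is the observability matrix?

2

CA = [[3, 12, -27]]
CA^2 = [[-3, -30, 63]]
Observability matrix O = [C; CA; CA^2] = [[-3, -3, 9], [3, 12, -27], [-3, -30, 63]]
The columns c1, c2, c3 of O are linearly dependent: c1 + 2·c2 + c3 = 0 (check each entry), so rank(O) ≤ 2.
The 2×2 minor from rows 1, 2, columns 1, 2 is (-3)·12 - (-3)·3 = -36 - (-9) = -27 ≠ 0, so rank(O) = 2.
rank(O) = 2 < n = 3, so the pair (A, C) is not completely observable.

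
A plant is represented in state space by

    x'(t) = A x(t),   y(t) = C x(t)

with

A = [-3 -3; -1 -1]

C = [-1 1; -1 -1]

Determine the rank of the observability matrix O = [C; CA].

2

CA = [[2, 2], [4, 4]]
Observability matrix O = [C; CA] = [[-1, 1], [-1, -1], [2, 2], [4, 4]]
Take the 2×2 submatrix of O formed by rows 1, 2: [[-1, 1], [-1, -1]]. Its determinant is (-1)·(-1) - 1·(-1) = 1 - (-1) = 2 ≠ 0.
So rank(O) ≥ 2; since O has 2 columns, rank(O) = 2.
rank(O) = 2 = n, so the pair (A, C) is completely observable.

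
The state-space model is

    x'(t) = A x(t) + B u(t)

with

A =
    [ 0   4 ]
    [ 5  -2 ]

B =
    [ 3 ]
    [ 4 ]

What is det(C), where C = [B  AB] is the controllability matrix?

AB = [[16], [7]]
Controllability matrix C = [B  AB] = [[3, 16], [4, 7]]
det(C) = 3·7 - 16·4 = 21 - 64 = -43
Since det(C) ≠ 0, rank(C) = 2 and the system is completely controllable.

-43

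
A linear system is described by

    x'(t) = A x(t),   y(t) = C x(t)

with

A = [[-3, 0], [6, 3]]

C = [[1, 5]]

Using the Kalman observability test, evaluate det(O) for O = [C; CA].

CA = [[27, 15]]
Observability matrix O = [C; CA] = [[1, 5], [27, 15]]
det(O) = 1·15 - 5·27 = 15 - 135 = -120
Since det(O) ≠ 0, rank(O) = 2 and the system is completely observable.

-120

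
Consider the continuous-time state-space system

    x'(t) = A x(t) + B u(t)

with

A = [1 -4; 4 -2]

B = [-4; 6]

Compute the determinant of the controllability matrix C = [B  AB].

280

AB = [[-28], [-28]]
Controllability matrix C = [B  AB] = [[-4, -28], [6, -28]]
det(C) = (-4)·(-28) - (-28)·6 = 112 - (-168) = 280
Since det(C) ≠ 0, rank(C) = 2 and the system is completely controllable.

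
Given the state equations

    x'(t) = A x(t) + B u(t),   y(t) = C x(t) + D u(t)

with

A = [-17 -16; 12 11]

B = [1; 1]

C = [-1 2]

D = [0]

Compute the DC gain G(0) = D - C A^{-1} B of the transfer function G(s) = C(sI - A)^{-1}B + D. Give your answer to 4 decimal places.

G(0) = C(-A)^{-1}B + D = -C A^{-1} B + D.
det A = 5, so A^{-1} = (1/5)·adj(A) = [[11/5, 16/5], [-12/5, -17/5]]
A^{-1} B = [27/5, -29/5]^T
C A^{-1} B = -17
G(0) = D - C A^{-1} B = 0 - (-17) = 17

17.0000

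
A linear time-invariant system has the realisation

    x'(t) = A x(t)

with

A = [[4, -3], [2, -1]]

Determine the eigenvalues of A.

1, 2

det(sI - A) = s^2 - (tr A)s + det A, with tr A = 4 + (-1) = 3 and det A = 4·(-1) - (-3)·2 = -4 - (-6) = 2.
So p(s) = det(sI - A) = s^2 - 3s + 2.
Factor s^2 - 3s + 2: two numbers with sum 3 and product 2 are 2 and 1, so s^2 - 3s + 2 = (s - 2)(s - 1).
Hence p(s) = (s - 2) (s - 1), with roots 1, 2.
At least one eigenvalue has non-negative real part, so the system is not asymptotically stable.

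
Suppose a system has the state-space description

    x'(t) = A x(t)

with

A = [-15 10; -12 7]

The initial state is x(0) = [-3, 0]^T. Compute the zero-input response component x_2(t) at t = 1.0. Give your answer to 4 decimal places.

0.7749

det(sI - A) = s^2 - (tr A)s + det A, with tr A = (-15) + 7 = -8 and det A = (-15)·7 - 10·(-12) = -105 - (-120) = 15.
So p(s) = det(sI - A) = s^2 + 8s + 15.
Factor s^2 + 8s + 15: two numbers with sum -8 and product 15 are -3 and -5, so s^2 + 8s + 15 = (s + 3)(s + 5).
Hence p(s) = (s + 3) (s + 5), with roots -5, -3.
The eigenvalues -5, -3 are distinct and real, so A is diagonalisable and x(t) = e^{At} x(0) = V diag(e^{λ_i t}) V^{-1} x(0), where the columns of V are the eigenvectors.
λ = -5: A - (-5)I = [[-10, 10], [-12, 12]]. Row 1 gives (-10)·v1 + 10·v2 = 0, so take v_1 = [1, 1]^T.
λ = -3: A - (-3)I = [[-12, 10], [-12, 10]]. Row 1 gives (-12)·v1 + 10·v2 = 0, so take v_2 = [5, 6]^T.
V = [v_1 v_2] = [[1, 5], [1, 6]] has det V = 1, so V^{-1} = adj(V)/det V = [[6, -5], [-1, 1]].
Modal coordinates z(0) = V^{-1} x(0): 6·(-3) + (-5)·0 = -18; (-1)·(-3) + 1·0 = 3; so z(0) = [-18, 3]^T.
x_2(t) = Σ_i (v_i)_2 · z_i(0) · e^{λ_i t} (row 2 of V times the modal terms).
x_2(1.0) = 1·(-18)·e^{-5·1.0} + 6·3·e^{-3·1.0} = (-18)·0.006738 + 18·0.049787 = 0.7749.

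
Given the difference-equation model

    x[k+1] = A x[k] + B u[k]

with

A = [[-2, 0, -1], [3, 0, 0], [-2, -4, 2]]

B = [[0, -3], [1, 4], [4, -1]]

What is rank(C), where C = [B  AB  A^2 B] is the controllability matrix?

3

AB = [[-4, 7], [0, -9], [4, -12]]
A^2B = [[4, -2], [-12, 21], [16, -2]]
Controllability matrix C = [B  AB  A^2B] = [[0, -3, -4, 7, 4, -2], [1, 4, 0, -9, -12, 21], [4, -1, 4, -12, 16, -2]]
Take the 3×3 submatrix of C formed by columns 1, 2, 3: [[0, -3, -4], [1, 4, 0], [4, -1, 4]]. Its determinant is 0·(4·4 - 0·(-1)) - (-3)·(1·4 - 0·4) + (-4)·(1·(-1) - 4·4) = 0·16 - (-3)·4 + (-4)·(-17) = 80 ≠ 0.
So rank(C) ≥ 3; since C has 3 rows, rank(C) = 3.
rank(C) = 3 = n, so the pair (A, B) is completely controllable.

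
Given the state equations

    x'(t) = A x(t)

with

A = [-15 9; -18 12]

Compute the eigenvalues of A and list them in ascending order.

det(sI - A) = s^2 - (tr A)s + det A, with tr A = (-15) + 12 = -3 and det A = (-15)·12 - 9·(-18) = -180 - (-162) = -18.
So p(s) = det(sI - A) = s^2 + 3s - 18.
Factor s^2 + 3s - 18: two numbers with sum -3 and product -18 are 3 and -6, so s^2 + 3s - 18 = (s - 3)(s + 6).
Hence p(s) = (s - 3) (s + 6), with roots -6, 3.
At least one eigenvalue has non-negative real part, so the system is not asymptotically stable.

-6, 3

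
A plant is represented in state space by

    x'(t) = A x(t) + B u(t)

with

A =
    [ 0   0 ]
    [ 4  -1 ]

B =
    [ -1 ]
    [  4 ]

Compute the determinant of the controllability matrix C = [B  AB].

AB = [[0], [-8]]
Controllability matrix C = [B  AB] = [[-1, 0], [4, -8]]
det(C) = (-1)·(-8) - 0·4 = 8 - 0 = 8
Since det(C) ≠ 0, rank(C) = 2 and the system is completely controllable.

8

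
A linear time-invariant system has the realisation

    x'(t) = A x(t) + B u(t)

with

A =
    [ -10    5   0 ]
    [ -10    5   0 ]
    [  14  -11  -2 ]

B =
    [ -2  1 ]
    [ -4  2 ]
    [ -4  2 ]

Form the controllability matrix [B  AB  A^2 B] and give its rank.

2

AB = [[0, 0], [0, 0], [24, -12]]
A^2B = [[0, 0], [0, 0], [-48, 24]]
Controllability matrix C = [B  AB  A^2B] = [[-2, 1, 0, 0, 0, 0], [-4, 2, 0, 0, 0, 0], [-4, 2, 24, -12, -48, 24]]
The rows r1, r2, r3 of C are linearly dependent: -2·r1 + r2 = 0 (check each entry), so rank(C) ≤ 2.
The 2×2 minor from rows 1, 3, columns 1, 3 is (-2)·24 - 0·(-4) = -48 - 0 = -48 ≠ 0, so rank(C) = 2.
rank(C) = 2 < n = 3, so the pair (A, B) is not completely controllable.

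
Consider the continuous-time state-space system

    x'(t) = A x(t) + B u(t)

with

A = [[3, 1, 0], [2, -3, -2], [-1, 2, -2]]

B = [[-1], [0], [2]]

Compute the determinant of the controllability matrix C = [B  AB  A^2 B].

AB = [[-3], [-6], [-3]]
A^2B = [[-15], [18], [-3]]
Controllability matrix C = [B  AB  A^2B] = [[-1, -3, -15], [0, -6, 18], [2, -3, -3]]
Expanding along the first row, det(C) = (-1)·((-6)·(-3) - 18·(-3)) - (-3)·(0·(-3) - 18·2) + (-15)·(0·(-3) - (-6)·2) = (-1)·72 - (-3)·(-36) + (-15)·12 = -360
Since det(C) ≠ 0, rank(C) = 3 and the system is completely controllable.

-360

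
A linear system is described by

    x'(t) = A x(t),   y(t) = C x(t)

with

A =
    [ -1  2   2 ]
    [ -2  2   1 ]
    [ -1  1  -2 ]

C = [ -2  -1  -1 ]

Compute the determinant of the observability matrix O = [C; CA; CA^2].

200

CA = [[5, -7, -3]]
CA^2 = [[12, -7, 9]]
Observability matrix O = [C; CA; CA^2] = [[-2, -1, -1], [5, -7, -3], [12, -7, 9]]
Expanding along the first row, det(O) = (-2)·((-7)·9 - (-3)·(-7)) - (-1)·(5·9 - (-3)·12) + (-1)·(5·(-7) - (-7)·12) = (-2)·(-84) - (-1)·81 + (-1)·49 = 200
Since det(O) ≠ 0, rank(O) = 3 and the system is completely observable.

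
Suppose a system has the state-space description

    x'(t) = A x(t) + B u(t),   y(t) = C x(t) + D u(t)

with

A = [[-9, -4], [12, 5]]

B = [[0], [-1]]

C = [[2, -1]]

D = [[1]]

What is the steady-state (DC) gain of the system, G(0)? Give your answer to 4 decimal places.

6.6667

G(0) = C(-A)^{-1}B + D = -C A^{-1} B + D.
det A = 3, so A^{-1} = (1/3)·adj(A) = [[5/3, 4/3], [-4, -3]]
A^{-1} B = [-4/3, 3]^T
C A^{-1} B = -17/3
G(0) = D - C A^{-1} B = 1 - (-17/3) = 20/3 ≈ 6.6667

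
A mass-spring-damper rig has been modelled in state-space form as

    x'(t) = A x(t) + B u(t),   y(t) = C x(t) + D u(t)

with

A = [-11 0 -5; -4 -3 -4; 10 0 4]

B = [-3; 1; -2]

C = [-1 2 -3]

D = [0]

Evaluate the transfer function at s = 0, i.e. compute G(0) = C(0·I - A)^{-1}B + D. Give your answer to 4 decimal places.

36.3333

G(0) = C(-A)^{-1}B + D = -C A^{-1} B + D.
det A = -18, so A^{-1} = (1/-18)·adj(A) = [[2/3, 0, 5/6], [4/3, -1/3, 4/3], [-5/3, 0, -11/6]]
A^{-1} B = [-11/3, -7, 26/3]^T
C A^{-1} B = -109/3
G(0) = D - C A^{-1} B = 0 - (-109/3) = 109/3 ≈ 36.3333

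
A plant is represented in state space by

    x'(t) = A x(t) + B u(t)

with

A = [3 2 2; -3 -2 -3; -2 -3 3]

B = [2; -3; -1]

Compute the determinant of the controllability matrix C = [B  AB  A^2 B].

AB = [[-2], [3], [2]]
A^2B = [[4], [-6], [1]]
Controllability matrix C = [B  AB  A^2B] = [[2, -2, 4], [-3, 3, -6], [-1, 2, 1]]
Expanding along the first row, det(C) = 2·(3·1 - (-6)·2) - (-2)·((-3)·1 - (-6)·(-1)) + 4·((-3)·2 - 3·(-1)) = 2·15 - (-2)·(-9) + 4·(-3) = 0
Since det(C) = 0, rank(C) < 3 and the system is not completely controllable.

0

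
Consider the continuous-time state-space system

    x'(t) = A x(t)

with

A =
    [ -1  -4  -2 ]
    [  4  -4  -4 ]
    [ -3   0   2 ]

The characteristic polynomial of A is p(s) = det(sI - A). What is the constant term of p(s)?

-16

Expand det(sI - A) for the 3×3 matrix.
p(s) = s^3 + 3s^2 + 4s - 16.
(Check: constant term = det(-A) = (-1)^3 det A = -16; coefficient of s^2 = -tr A = 3.)
The constant term is -16.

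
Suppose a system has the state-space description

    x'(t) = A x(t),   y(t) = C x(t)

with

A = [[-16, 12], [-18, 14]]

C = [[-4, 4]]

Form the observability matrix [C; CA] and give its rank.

1

CA = [[-8, 8]]
Observability matrix O = [C; CA] = [[-4, 4], [-8, 8]]
Every row of O is a scalar multiple of row 1 = [-4, 4] (multipliers 1, 2), so the rows span a one-dimensional space.
O ≠ 0, hence rank(O) = 1.
rank(O) = 1 < n = 2, so the pair (A, C) is not completely observable.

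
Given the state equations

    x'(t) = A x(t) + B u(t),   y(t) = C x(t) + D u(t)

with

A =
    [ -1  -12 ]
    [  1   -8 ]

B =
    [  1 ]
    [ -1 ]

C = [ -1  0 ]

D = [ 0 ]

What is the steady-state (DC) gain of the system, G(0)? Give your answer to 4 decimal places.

G(0) = C(-A)^{-1}B + D = -C A^{-1} B + D.
det A = 20, so A^{-1} = (1/20)·adj(A) = [[-2/5, 3/5], [-1/20, -1/20]]
A^{-1} B = [-1, 0]^T
C A^{-1} B = 1
G(0) = D - C A^{-1} B = 0 - (1) = -1

-1.0000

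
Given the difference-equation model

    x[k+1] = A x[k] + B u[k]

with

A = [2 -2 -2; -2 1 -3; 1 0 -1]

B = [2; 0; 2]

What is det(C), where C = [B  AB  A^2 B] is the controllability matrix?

AB = [[0], [-10], [0]]
A^2B = [[20], [-10], [0]]
Controllability matrix C = [B  AB  A^2B] = [[2, 0, 20], [0, -10, -10], [2, 0, 0]]
Expanding along the first row, det(C) = 2·((-10)·0 - (-10)·0) - 0·(0·0 - (-10)·2) + 20·(0·0 - (-10)·2) = 2·0 - 0·20 + 20·20 = 400
Since det(C) ≠ 0, rank(C) = 3 and the system is completely controllable.

400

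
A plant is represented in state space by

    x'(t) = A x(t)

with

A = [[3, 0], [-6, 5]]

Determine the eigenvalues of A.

3, 5

det(sI - A) = s^2 - (tr A)s + det A, with tr A = 3 + 5 = 8 and det A = 3·5 - 0·(-6) = 15 - 0 = 15.
So p(s) = det(sI - A) = s^2 - 8s + 15.
Factor s^2 - 8s + 15: two numbers with sum 8 and product 15 are 5 and 3, so s^2 - 8s + 15 = (s - 5)(s - 3).
Hence p(s) = (s - 5) (s - 3), with roots 3, 5.
At least one eigenvalue has non-negative real part, so the system is not asymptotically stable.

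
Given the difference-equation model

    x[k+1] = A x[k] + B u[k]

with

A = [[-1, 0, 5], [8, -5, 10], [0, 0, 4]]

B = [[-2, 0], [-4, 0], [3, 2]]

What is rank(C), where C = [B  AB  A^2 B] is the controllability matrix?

AB = [[17, 10], [34, 20], [12, 8]]
A^2B = [[43, 30], [86, 60], [48, 32]]
Controllability matrix C = [B  AB  A^2B] = [[-2, 0, 17, 10, 43, 30], [-4, 0, 34, 20, 86, 60], [3, 2, 12, 8, 48, 32]]
The rows r1, r2, r3 of C are linearly dependent: -2·r1 + r2 = 0 (check each entry), so rank(C) ≤ 2.
The 2×2 minor from rows 1, 3, columns 1, 2 is (-2)·2 - 0·3 = -4 - 0 = -4 ≠ 0, so rank(C) = 2.
rank(C) = 2 < n = 3, so the pair (A, B) is not completely controllable.

2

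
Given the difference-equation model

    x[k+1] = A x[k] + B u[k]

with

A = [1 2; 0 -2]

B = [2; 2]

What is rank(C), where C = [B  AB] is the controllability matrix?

AB = [[6], [-4]]
Controllability matrix C = [B  AB] = [[2, 6], [2, -4]]
det(C) = 2·(-4) - 6·2 = -8 - 12 = -20 ≠ 0, so rank(C) = 2.
rank(C) = 2 = n, so the pair (A, B) is completely controllable.

2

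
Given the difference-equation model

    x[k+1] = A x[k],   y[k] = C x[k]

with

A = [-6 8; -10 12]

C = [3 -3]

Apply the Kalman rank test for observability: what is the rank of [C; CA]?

CA = [[12, -12]]
Observability matrix O = [C; CA] = [[3, -3], [12, -12]]
Every row of O is a scalar multiple of row 1 = [3, -3] (multipliers 1, 4), so the rows span a one-dimensional space.
O ≠ 0, hence rank(O) = 1.
rank(O) = 1 < n = 2, so the pair (A, C) is not completely observable.

1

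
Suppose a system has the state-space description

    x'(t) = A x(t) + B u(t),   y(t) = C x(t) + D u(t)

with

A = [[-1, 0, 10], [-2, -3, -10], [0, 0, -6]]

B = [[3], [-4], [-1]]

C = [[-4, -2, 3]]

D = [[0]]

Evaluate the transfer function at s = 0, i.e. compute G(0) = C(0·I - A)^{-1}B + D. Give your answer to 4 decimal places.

-2.5000

G(0) = C(-A)^{-1}B + D = -C A^{-1} B + D.
det A = -18, so A^{-1} = (1/-18)·adj(A) = [[-1, 0, -5/3], [2/3, -1/3, 5/3], [0, 0, -1/6]]
A^{-1} B = [-4/3, 5/3, 1/6]^T
C A^{-1} B = 5/2
G(0) = D - C A^{-1} B = 0 - (5/2) = -5/2 ≈ -2.5000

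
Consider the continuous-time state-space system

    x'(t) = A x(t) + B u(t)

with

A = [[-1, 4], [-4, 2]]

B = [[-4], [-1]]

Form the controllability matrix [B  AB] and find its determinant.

-56

AB = [[0], [14]]
Controllability matrix C = [B  AB] = [[-4, 0], [-1, 14]]
det(C) = (-4)·14 - 0·(-1) = -56 - 0 = -56
Since det(C) ≠ 0, rank(C) = 2 and the system is completely controllable.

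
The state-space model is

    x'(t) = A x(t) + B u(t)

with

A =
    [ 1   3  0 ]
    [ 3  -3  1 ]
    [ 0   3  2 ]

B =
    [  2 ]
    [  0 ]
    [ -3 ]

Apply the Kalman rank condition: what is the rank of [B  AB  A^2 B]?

3

AB = [[2], [3], [-6]]
A^2B = [[11], [-9], [-3]]
Controllability matrix C = [B  AB  A^2B] = [[2, 2, 11], [0, 3, -9], [-3, -6, -3]]
det(C) = 2·(3·(-3) - (-9)·(-6)) - 2·(0·(-3) - (-9)·(-3)) + 11·(0·(-6) - 3·(-3)) = 2·(-63) - 2·(-27) + 11·9 = 27 ≠ 0, so rank(C) = 3.
rank(C) = 3 = n, so the pair (A, B) is completely controllable.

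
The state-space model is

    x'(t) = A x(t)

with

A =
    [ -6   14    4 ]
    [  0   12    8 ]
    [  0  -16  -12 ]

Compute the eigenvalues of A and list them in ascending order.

det(sI - A) = s^3 - (tr A)s^2 + (M11 + M22 + M33)s - det A, where Mii is the 2×2 principal minor of A obtained by deleting row i and column i.
tr A = (-6) + 12 + (-12) = -6; M11 = 12·(-12) - 8·(-16) = -144 - (-128) = -16; M22 = (-6)·(-12) - 4·0 = 72 - 0 = 72; M33 = (-6)·12 - 14·0 = -72 - 0 = -72; sum of minors = -16.
det A = (-6)·(12·(-12) - 8·(-16)) - 14·(0·(-12) - 8·0) + 4·(0·(-16) - 12·0) = (-6)·(-16) - 14·0 + 4·0 = 96.
So p(s) = det(sI - A) = s^3 + 6s^2 - 16s - 96.
Rational-root test: any integer root divides -96. Testing small divisors, s = -4 works: p(-4) = -64 + 96 + 64 + (-96) = 0, so (s + 4) is a factor.
Dividing, p(s) = (s + 4)(s^2 + 2s - 24).
Factor s^2 + 2s - 24: two numbers with sum -2 and product -24 are 4 and -6, so s^2 + 2s - 24 = (s - 4)(s + 6).
Hence p(s) = (s - 4) (s + 4) (s + 6), with roots -6, -4, 4.
At least one eigenvalue has non-negative real part, so the system is not asymptotically stable.

-6, -4, 4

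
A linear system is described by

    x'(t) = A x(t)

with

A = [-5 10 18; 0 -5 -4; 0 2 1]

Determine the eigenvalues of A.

det(sI - A) = s^3 - (tr A)s^2 + (M11 + M22 + M33)s - det A, where Mii is the 2×2 principal minor of A obtained by deleting row i and column i.
tr A = (-5) + (-5) + 1 = -9; M11 = (-5)·1 - (-4)·2 = -5 - (-8) = 3; M22 = (-5)·1 - 18·0 = -5 - 0 = -5; M33 = (-5)·(-5) - 10·0 = 25 - 0 = 25; sum of minors = 23.
det A = (-5)·((-5)·1 - (-4)·2) - 10·(0·1 - (-4)·0) + 18·(0·2 - (-5)·0) = (-5)·3 - 10·0 + 18·0 = -15.
So p(s) = det(sI - A) = s^3 + 9s^2 + 23s + 15.
Rational-root test: any integer root divides 15. Testing small divisors, s = -1 works: p(-1) = -1 + 9 + (-23) + 15 = 0, so (s + 1) is a factor.
Dividing, p(s) = (s + 1)(s^2 + 8s + 15).
Factor s^2 + 8s + 15: two numbers with sum -8 and product 15 are -3 and -5, so s^2 + 8s + 15 = (s + 3)(s + 5).
Hence p(s) = (s + 1) (s + 3) (s + 5), with roots -5, -3, -1.
All eigenvalues have negative real part, so the system is asymptotically stable.

-5, -3, -1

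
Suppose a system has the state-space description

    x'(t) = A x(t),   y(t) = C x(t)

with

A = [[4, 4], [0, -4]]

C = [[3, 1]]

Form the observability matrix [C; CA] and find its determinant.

CA = [[12, 8]]
Observability matrix O = [C; CA] = [[3, 1], [12, 8]]
det(O) = 3·8 - 1·12 = 24 - 12 = 12
Since det(O) ≠ 0, rank(O) = 2 and the system is completely observable.

12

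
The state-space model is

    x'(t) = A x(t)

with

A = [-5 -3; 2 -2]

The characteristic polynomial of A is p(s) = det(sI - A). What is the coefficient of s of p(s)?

7

For a 2×2 matrix, det(sI - A) = s^2 - (tr A)s + det A.
tr A = -7, det A = 16.
So p(s) = s^2 + 7s + 16.
The coefficient of s is 7.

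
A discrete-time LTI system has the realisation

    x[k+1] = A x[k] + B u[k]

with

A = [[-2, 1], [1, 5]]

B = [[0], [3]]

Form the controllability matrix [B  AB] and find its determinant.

AB = [[3], [15]]
Controllability matrix C = [B  AB] = [[0, 3], [3, 15]]
det(C) = 0·15 - 3·3 = 0 - 9 = -9
Since det(C) ≠ 0, rank(C) = 2 and the system is completely controllable.

-9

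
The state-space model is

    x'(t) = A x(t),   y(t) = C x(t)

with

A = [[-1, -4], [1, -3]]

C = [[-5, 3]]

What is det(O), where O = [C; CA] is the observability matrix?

CA = [[8, 11]]
Observability matrix O = [C; CA] = [[-5, 3], [8, 11]]
det(O) = (-5)·11 - 3·8 = -55 - 24 = -79
Since det(O) ≠ 0, rank(O) = 2 and the system is completely observable.

-79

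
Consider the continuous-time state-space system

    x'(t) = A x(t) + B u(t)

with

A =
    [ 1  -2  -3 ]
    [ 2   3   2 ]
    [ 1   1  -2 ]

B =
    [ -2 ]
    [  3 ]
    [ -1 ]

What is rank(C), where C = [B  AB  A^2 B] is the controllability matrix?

3

AB = [[-5], [3], [3]]
A^2B = [[-20], [5], [-8]]
Controllability matrix C = [B  AB  A^2B] = [[-2, -5, -20], [3, 3, 5], [-1, 3, -8]]
det(C) = (-2)·(3·(-8) - 5·3) - (-5)·(3·(-8) - 5·(-1)) + (-20)·(3·3 - 3·(-1)) = (-2)·(-39) - (-5)·(-19) + (-20)·12 = -257 ≠ 0, so rank(C) = 3.
rank(C) = 3 = n, so the pair (A, B) is completely controllable.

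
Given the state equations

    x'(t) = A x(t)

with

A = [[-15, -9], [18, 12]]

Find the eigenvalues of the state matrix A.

-6, 3

det(sI - A) = s^2 - (tr A)s + det A, with tr A = (-15) + 12 = -3 and det A = (-15)·12 - (-9)·18 = -180 - (-162) = -18.
So p(s) = det(sI - A) = s^2 + 3s - 18.
Factor s^2 + 3s - 18: two numbers with sum -3 and product -18 are 3 and -6, so s^2 + 3s - 18 = (s - 3)(s + 6).
Hence p(s) = (s - 3) (s + 6), with roots -6, 3.
At least one eigenvalue has non-negative real part, so the system is not asymptotically stable.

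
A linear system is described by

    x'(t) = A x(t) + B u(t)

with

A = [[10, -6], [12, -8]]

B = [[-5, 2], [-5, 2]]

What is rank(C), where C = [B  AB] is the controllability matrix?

AB = [[-20, 8], [-20, 8]]
Controllability matrix C = [B  AB] = [[-5, 2, -20, 8], [-5, 2, -20, 8]]
Every column of C is a scalar multiple of column 1 = [-5, -5] (multipliers 1, -2/5, 4, -8/5), so the columns span a one-dimensional space.
C ≠ 0, hence rank(C) = 1.
rank(C) = 1 < n = 2, so the pair (A, B) is not completely controllable.

1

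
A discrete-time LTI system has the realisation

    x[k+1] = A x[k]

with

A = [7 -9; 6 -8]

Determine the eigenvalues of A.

det(zI - A) = z^2 - (tr A)z + det A, with tr A = 7 + (-8) = -1 and det A = 7·(-8) - (-9)·6 = -56 - (-54) = -2.
So p(z) = det(zI - A) = z^2 + z - 2.
Factor z^2 + z - 2: two numbers with sum -1 and product -2 are 1 and -2, so z^2 + z - 2 = (z - 1)(z + 2).
Hence p(z) = (z - 1) (z + 2), with roots -2, 1.

-2, 1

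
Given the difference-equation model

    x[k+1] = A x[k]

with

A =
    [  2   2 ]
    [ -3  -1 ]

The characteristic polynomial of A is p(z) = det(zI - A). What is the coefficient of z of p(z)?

For a 2×2 matrix, det(zI - A) = z^2 - (tr A)z + det A.
tr A = 1, det A = 4.
So p(z) = z^2 - z + 4.
The coefficient of z is -1.

-1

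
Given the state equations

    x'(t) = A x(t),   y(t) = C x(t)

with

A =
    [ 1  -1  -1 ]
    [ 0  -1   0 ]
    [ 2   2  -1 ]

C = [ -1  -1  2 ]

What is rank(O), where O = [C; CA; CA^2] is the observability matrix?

CA = [[3, 6, -1]]
CA^2 = [[1, -11, -2]]
Observability matrix O = [C; CA; CA^2] = [[-1, -1, 2], [3, 6, -1], [1, -11, -2]]
det(O) = (-1)·(6·(-2) - (-1)·(-11)) - (-1)·(3·(-2) - (-1)·1) + 2·(3·(-11) - 6·1) = (-1)·(-23) - (-1)·(-5) + 2·(-39) = -60 ≠ 0, so rank(O) = 3.
rank(O) = 3 = n, so the pair (A, C) is completely observable.

3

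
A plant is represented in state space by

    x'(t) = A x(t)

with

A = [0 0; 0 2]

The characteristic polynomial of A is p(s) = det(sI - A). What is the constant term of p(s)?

0

For a 2×2 matrix, det(sI - A) = s^2 - (tr A)s + det A.
tr A = 2, det A = 0.
So p(s) = s^2 - 2s.
The constant term is 0.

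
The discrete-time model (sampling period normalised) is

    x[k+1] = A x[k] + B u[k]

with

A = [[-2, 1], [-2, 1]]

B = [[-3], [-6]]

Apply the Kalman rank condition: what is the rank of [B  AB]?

1

AB = [[0], [0]]
Controllability matrix C = [B  AB] = [[-3, 0], [-6, 0]]
Every column of C is a scalar multiple of column 1 = [-3, -6] (multipliers 1, 0), so the columns span a one-dimensional space.
C ≠ 0, hence rank(C) = 1.
rank(C) = 1 < n = 2, so the pair (A, B) is not completely controllable.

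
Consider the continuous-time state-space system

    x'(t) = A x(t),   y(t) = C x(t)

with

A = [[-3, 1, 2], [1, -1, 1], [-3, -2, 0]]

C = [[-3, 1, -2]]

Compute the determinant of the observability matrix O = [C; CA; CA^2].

CA = [[16, 0, -5]]
CA^2 = [[-33, 26, 32]]
Observability matrix O = [C; CA; CA^2] = [[-3, 1, -2], [16, 0, -5], [-33, 26, 32]]
Expanding along the first row, det(O) = (-3)·(0·32 - (-5)·26) - 1·(16·32 - (-5)·(-33)) + (-2)·(16·26 - 0·(-33)) = (-3)·130 - 1·347 + (-2)·416 = -1569
Since det(O) ≠ 0, rank(O) = 3 and the system is completely observable.

-1569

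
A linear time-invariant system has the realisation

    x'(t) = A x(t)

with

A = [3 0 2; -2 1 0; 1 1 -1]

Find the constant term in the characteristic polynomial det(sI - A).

Expand det(sI - A) for the 3×3 matrix.
p(s) = s^3 - 3s^2 - 3s + 9.
(Check: constant term = det(-A) = (-1)^3 det A = 9; coefficient of s^2 = -tr A = -3.)
The constant term is 9.

9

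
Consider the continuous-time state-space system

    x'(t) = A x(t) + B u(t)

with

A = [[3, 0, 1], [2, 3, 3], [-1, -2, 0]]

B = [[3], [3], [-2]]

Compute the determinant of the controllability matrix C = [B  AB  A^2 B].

AB = [[7], [9], [-9]]
A^2B = [[12], [14], [-25]]
Controllability matrix C = [B  AB  A^2B] = [[3, 7, 12], [3, 9, 14], [-2, -9, -25]]
Expanding along the first row, det(C) = 3·(9·(-25) - 14·(-9)) - 7·(3·(-25) - 14·(-2)) + 12·(3·(-9) - 9·(-2)) = 3·(-99) - 7·(-47) + 12·(-9) = -76
Since det(C) ≠ 0, rank(C) = 3 and the system is completely controllable.

-76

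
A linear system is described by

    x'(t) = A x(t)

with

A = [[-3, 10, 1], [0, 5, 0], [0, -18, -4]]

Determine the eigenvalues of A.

-4, -3, 5

det(sI - A) = s^3 - (tr A)s^2 + (M11 + M22 + M33)s - det A, where Mii is the 2×2 principal minor of A obtained by deleting row i and column i.
tr A = (-3) + 5 + (-4) = -2; M11 = 5·(-4) - 0·(-18) = -20 - 0 = -20; M22 = (-3)·(-4) - 1·0 = 12 - 0 = 12; M33 = (-3)·5 - 10·0 = -15 - 0 = -15; sum of minors = -23.
det A = (-3)·(5·(-4) - 0·(-18)) - 10·(0·(-4) - 0·0) + 1·(0·(-18) - 5·0) = (-3)·(-20) - 10·0 + 1·0 = 60.
So p(s) = det(sI - A) = s^3 + 2s^2 - 23s - 60.
Rational-root test: any integer root divides -60. Testing small divisors, s = -3 works: p(-3) = -27 + 18 + 69 + (-60) = 0, so (s + 3) is a factor.
Dividing, p(s) = (s + 3)(s^2 - s - 20).
Factor s^2 - s - 20: two numbers with sum 1 and product -20 are 5 and -4, so s^2 - s - 20 = (s - 5)(s + 4).
Hence p(s) = (s - 5) (s + 3) (s + 4), with roots -4, -3, 5.
At least one eigenvalue has non-negative real part, so the system is not asymptotically stable.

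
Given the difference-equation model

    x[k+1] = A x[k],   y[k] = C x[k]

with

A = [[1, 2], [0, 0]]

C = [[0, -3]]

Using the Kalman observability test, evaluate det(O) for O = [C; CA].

CA = [[0, 0]]
Observability matrix O = [C; CA] = [[0, -3], [0, 0]]
det(O) = 0·0 - (-3)·0 = 0 - 0 = 0
Since det(O) = 0, rank(O) < 2 and the system is not completely observable.

0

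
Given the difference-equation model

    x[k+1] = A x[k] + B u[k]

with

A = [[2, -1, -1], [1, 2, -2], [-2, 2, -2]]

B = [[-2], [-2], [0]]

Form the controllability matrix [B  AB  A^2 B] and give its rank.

AB = [[-2], [-6], [0]]
A^2B = [[2], [-14], [-8]]
Controllability matrix C = [B  AB  A^2B] = [[-2, -2, 2], [-2, -6, -14], [0, 0, -8]]
det(C) = (-2)·((-6)·(-8) - (-14)·0) - (-2)·((-2)·(-8) - (-14)·0) + 2·((-2)·0 - (-6)·0) = (-2)·48 - (-2)·16 + 2·0 = -64 ≠ 0, so rank(C) = 3.
rank(C) = 3 = n, so the pair (A, B) is completely controllable.

3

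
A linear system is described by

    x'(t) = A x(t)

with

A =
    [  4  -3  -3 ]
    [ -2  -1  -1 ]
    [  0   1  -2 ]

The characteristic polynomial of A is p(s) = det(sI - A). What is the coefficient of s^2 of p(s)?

-1

Expand det(sI - A) for the 3×3 matrix.
p(s) = s^3 - s^2 - 15s - 30.
(Check: constant term = det(-A) = (-1)^3 det A = -30; coefficient of s^2 = -tr A = -1.)
The coefficient of s^2 is -1.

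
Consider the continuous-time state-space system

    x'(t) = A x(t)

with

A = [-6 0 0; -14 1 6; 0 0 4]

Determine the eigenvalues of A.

-6, 1, 4

det(sI - A) = s^3 - (tr A)s^2 + (M11 + M22 + M33)s - det A, where Mii is the 2×2 principal minor of A obtained by deleting row i and column i.
tr A = (-6) + 1 + 4 = -1; M11 = 1·4 - 6·0 = 4 - 0 = 4; M22 = (-6)·4 - 0·0 = -24 - 0 = -24; M33 = (-6)·1 - 0·(-14) = -6 - 0 = -6; sum of minors = -26.
det A = (-6)·(1·4 - 6·0) - 0·((-14)·4 - 6·0) + 0·((-14)·0 - 1·0) = (-6)·4 - 0·(-56) + 0·0 = -24.
So p(s) = det(sI - A) = s^3 + s^2 - 26s + 24.
Rational-root test: any integer root divides 24. Testing small divisors, s = 1 works: p(1) = 1 + 1 + (-26) + 24 = 0, so (s - 1) is a factor.
Dividing, p(s) = (s - 1)(s^2 + 2s - 24).
Factor s^2 + 2s - 24: two numbers with sum -2 and product -24 are 4 and -6, so s^2 + 2s - 24 = (s - 4)(s + 6).
Hence p(s) = (s - 4) (s - 1) (s + 6), with roots -6, 1, 4.
At least one eigenvalue has non-negative real part, so the system is not asymptotically stable.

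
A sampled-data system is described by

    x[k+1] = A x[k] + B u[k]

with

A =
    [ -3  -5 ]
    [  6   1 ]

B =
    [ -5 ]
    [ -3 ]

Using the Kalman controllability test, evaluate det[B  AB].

255

AB = [[30], [-33]]
Controllability matrix C = [B  AB] = [[-5, 30], [-3, -33]]
det(C) = (-5)·(-33) - 30·(-3) = 165 - (-90) = 255
Since det(C) ≠ 0, rank(C) = 2 and the system is completely controllable.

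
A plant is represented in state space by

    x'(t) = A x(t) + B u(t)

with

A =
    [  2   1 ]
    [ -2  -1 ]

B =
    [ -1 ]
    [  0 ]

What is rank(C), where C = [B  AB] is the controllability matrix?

AB = [[-2], [2]]
Controllability matrix C = [B  AB] = [[-1, -2], [0, 2]]
det(C) = (-1)·2 - (-2)·0 = -2 - 0 = -2 ≠ 0, so rank(C) = 2.
rank(C) = 2 = n, so the pair (A, B) is completely controllable.

2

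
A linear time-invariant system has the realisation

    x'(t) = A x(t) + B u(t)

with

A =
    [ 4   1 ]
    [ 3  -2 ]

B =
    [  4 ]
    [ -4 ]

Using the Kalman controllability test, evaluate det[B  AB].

AB = [[12], [20]]
Controllability matrix C = [B  AB] = [[4, 12], [-4, 20]]
det(C) = 4·20 - 12·(-4) = 80 - (-48) = 128
Since det(C) ≠ 0, rank(C) = 2 and the system is completely controllable.

128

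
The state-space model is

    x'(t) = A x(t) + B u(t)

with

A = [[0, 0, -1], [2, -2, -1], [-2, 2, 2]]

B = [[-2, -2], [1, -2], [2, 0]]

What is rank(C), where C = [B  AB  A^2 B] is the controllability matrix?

3

AB = [[-2, 0], [-8, 0], [10, 0]]
A^2B = [[-10, 0], [2, 0], [8, 0]]
Controllability matrix C = [B  AB  A^2B] = [[-2, -2, -2, 0, -10, 0], [1, -2, -8, 0, 2, 0], [2, 0, 10, 0, 8, 0]]
Take the 3×3 submatrix of C formed by columns 1, 2, 3: [[-2, -2, -2], [1, -2, -8], [2, 0, 10]]. Its determinant is (-2)·((-2)·10 - (-8)·0) - (-2)·(1·10 - (-8)·2) + (-2)·(1·0 - (-2)·2) = (-2)·(-20) - (-2)·26 + (-2)·4 = 84 ≠ 0.
So rank(C) ≥ 3; since C has 3 rows, rank(C) = 3.
rank(C) = 3 = n, so the pair (A, B) is completely controllable.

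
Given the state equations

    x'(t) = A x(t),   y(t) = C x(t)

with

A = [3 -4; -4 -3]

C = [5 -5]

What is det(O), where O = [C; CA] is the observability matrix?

CA = [[35, -5]]
Observability matrix O = [C; CA] = [[5, -5], [35, -5]]
det(O) = 5·(-5) - (-5)·35 = -25 - (-175) = 150
Since det(O) ≠ 0, rank(O) = 2 and the system is completely observable.

150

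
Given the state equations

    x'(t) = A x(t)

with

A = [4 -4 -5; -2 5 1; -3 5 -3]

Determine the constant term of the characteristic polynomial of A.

Expand det(sI - A) for the 3×3 matrix.
p(s) = s^3 - 6s^2 - 35s + 69.
(Check: constant term = det(-A) = (-1)^3 det A = 69; coefficient of s^2 = -tr A = -6.)
The constant term is 69.

69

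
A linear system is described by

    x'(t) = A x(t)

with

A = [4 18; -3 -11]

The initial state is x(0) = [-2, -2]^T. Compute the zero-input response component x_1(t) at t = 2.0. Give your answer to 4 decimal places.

-0.3290

det(sI - A) = s^2 - (tr A)s + det A, with tr A = 4 + (-11) = -7 and det A = 4·(-11) - 18·(-3) = -44 - (-54) = 10.
So p(s) = det(sI - A) = s^2 + 7s + 10.
Factor s^2 + 7s + 10: two numbers with sum -7 and product 10 are -2 and -5, so s^2 + 7s + 10 = (s + 2)(s + 5).
Hence p(s) = (s + 2) (s + 5), with roots -5, -2.
The eigenvalues -5, -2 are distinct and real, so A is diagonalisable and x(t) = e^{At} x(0) = V diag(e^{λ_i t}) V^{-1} x(0), where the columns of V are the eigenvectors.
λ = -5: A - (-5)I = [[9, 18], [-3, -6]]. Row 1 gives 9·v1 + 18·v2 = 0, so take v_1 = [-2, 1]^T.
λ = -2: A - (-2)I = [[6, 18], [-3, -9]]. Row 1 gives 6·v1 + 18·v2 = 0, so take v_2 = [3, -1]^T.
V = [v_1 v_2] = [[-2, 3], [1, -1]] has det V = -1, so V^{-1} = adj(V)/det V = [[1, 3], [1, 2]].
Modal coordinates z(0) = V^{-1} x(0): 1·(-2) + 3·(-2) = -8; 1·(-2) + 2·(-2) = -6; so z(0) = [-8, -6]^T.
x_1(t) = Σ_i (v_i)_1 · z_i(0) · e^{λ_i t} (row 1 of V times the modal terms).
x_1(2.0) = (-2)·(-8)·e^{-5·2.0} + 3·(-6)·e^{-2·2.0} = 16·0.000045 + (-18)·0.018316 = -0.3290.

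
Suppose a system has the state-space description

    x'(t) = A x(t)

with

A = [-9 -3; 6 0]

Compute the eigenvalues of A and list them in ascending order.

-6, -3

det(sI - A) = s^2 - (tr A)s + det A, with tr A = (-9) + 0 = -9 and det A = (-9)·0 - (-3)·6 = 0 - (-18) = 18.
So p(s) = det(sI - A) = s^2 + 9s + 18.
Factor s^2 + 9s + 18: two numbers with sum -9 and product 18 are -3 and -6, so s^2 + 9s + 18 = (s + 3)(s + 6).
Hence p(s) = (s + 3) (s + 6), with roots -6, -3.
All eigenvalues have negative real part, so the system is asymptotically stable.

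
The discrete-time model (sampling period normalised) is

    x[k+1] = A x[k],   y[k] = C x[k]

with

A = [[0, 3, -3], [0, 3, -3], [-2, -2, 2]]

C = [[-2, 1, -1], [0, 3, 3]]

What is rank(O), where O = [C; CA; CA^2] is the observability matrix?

CA = [[2, -1, 1], [-6, 3, -3]]
CA^2 = [[-2, 1, -1], [6, -3, 3]]
Observability matrix O = [C; CA; CA^2] = [[-2, 1, -1], [0, 3, 3], [2, -1, 1], [-6, 3, -3], [-2, 1, -1], [6, -3, 3]]
The columns c1, c2, c3 of O are linearly dependent: -c1 - c2 + c3 = 0 (check each entry), so rank(O) ≤ 2.
The 2×2 minor from rows 1, 2, columns 1, 2 is (-2)·3 - 1·0 = -6 - 0 = -6 ≠ 0, so rank(O) = 2.
rank(O) = 2 < n = 3, so the pair (A, C) is not completely observable.

2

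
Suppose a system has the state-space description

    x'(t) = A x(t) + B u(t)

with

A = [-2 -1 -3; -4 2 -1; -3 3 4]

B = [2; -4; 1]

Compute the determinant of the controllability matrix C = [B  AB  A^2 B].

9053

AB = [[-3], [-17], [-14]]
A^2B = [[65], [-8], [-98]]
Controllability matrix C = [B  AB  A^2B] = [[2, -3, 65], [-4, -17, -8], [1, -14, -98]]
Expanding along the first row, det(C) = 2·((-17)·(-98) - (-8)·(-14)) - (-3)·((-4)·(-98) - (-8)·1) + 65·((-4)·(-14) - (-17)·1) = 2·1554 - (-3)·400 + 65·73 = 9053
Since det(C) ≠ 0, rank(C) = 3 and the system is completely controllable.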